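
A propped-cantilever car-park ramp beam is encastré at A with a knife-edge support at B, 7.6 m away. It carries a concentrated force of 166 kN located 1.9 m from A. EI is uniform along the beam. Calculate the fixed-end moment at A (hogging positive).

M_A = 207 kN·m

Release the roller at B. Primary structure: cantilever fixed at A.
Downward deflection at the released point B due to the loads:
  point load 166 at a = 1.9: Pa²(3L − a)/(6EI) = 2087/EI
Flexibility coefficient — unit upward force at B: δ_{BB} = L³/(3EI) = 146.3/EI.
The prop prevents deflection at B: R_B = δ_0/δ_{BB} = 2087/146.3 = 14.27 kN.
Moment equilibrium about A: M_A = Σ(load moments about A) − R_B·L = 315.4 − 14.27×7.6 = 207 kN·m.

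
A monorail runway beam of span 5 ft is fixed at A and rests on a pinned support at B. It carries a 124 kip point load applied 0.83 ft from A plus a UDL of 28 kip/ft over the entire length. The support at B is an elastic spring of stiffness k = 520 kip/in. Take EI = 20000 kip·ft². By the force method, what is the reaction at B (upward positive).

Choose R_B as the redundant. The primary structure is the cantilever fixed at A.
Primary-structure tip deflection at B by superposition:
  point load 124 at a = 0.83: Pa²(3L − a)/(6EI) = 201.7/EI
  UDL 28: wL⁴/(8EI) = 2188/EI
  δ_0 = 2389/EI
Tip deflection under a unit load at B: L³/(3EI) = 41.67/EI.
With EI = 20000 kip·ft²: δ_0 = 0.11946 ft and δ_{BB} = 0.002083 ft/kip.
Compatibility — the spring shortens by R_B/k under the reaction it provides: δ_0 − R_B·δ_{BB} = R_B/k. With 1/k = 1/(520×12) ft/kip = 0.00016 ft/kip, R_B = δ_0 / (δ_{BB} + 1/k) = 0.11946 / (0.002083 + 0.00016) = 53.25 kip.

R_B = 53.25 kip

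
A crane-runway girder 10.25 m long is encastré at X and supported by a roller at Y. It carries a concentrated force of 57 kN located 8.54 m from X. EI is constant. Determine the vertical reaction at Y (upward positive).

Take the reaction at Y as the redundant and release it; the primary structure is a cantilever fixed at X.
Primary-structure tip deflection at Y by superposition:
  point load 57 at a = 8.54: Pa²(3L − a)/(6EI) = 15388/EI
Flexibility coefficient — unit upward force at Y: δ_{YY} = L³/(3EI) = 359/EI.
Compatibility at Y: δ_0 − R_Y·δ_{YY} = 0, so R_Y = 15388/359 = 42.87 kN.

R_Y = 42.87 kN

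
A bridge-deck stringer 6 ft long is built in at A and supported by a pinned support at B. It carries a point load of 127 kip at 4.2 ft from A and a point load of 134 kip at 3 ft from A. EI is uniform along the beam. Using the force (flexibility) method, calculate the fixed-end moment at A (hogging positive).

M_A = 254.8 kip·ft

Choose R_B as the redundant. The primary structure is the cantilever fixed at A.
Free-end deflection of the primary structure under the applied loading (downward +):
  point load 127 at a = 4.2: Pa²(3L − a)/(6EI) = 5153/EI
  point load 134 at a = 3: Pa²(3L − a)/(6EI) = 3015/EI
  δ_0 = 8168/EI
Flexibility coefficient — unit upward force at B: δ_{BB} = L³/(3EI) = 72/EI.
Compatibility at B: δ_0 − R_B·δ_{BB} = 0, so R_B = 8168/72 = 113.4 kip.
Moment equilibrium about A: M_A = Σ(load moments about A) − R_B·L = 935.4 − 113.4×6 = 254.8 kip·ft.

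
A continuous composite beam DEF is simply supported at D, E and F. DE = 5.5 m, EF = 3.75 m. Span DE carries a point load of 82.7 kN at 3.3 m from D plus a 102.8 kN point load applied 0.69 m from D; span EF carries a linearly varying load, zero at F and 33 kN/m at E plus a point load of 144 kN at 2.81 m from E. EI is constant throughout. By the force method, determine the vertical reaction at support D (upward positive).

Take M_E as the redundant. Released structure: two simple spans DE and EF with a hinge at E.
Discontinuity in slope at E on the released structure — sum the simple-span end rotations:
  span DE: point load 82.7 at a = 3.3: Pab(L + a)/(6LEI) = 160.1/EI
  span DE: point load 102.8 at a = 0.69: Pab(L + a)/(6LEI) = 64/EI
  span EF: triangular load, peak 33: w₀L³/(45EI) = 38.67/EI
  span EF: point load 144 at a = 2.81: Pab(L + b)/(6LEI) = 79.28/EI
  relative rotation θ_0 = (224.1 + 118)/EI = 342.1/EI
A unit hogging moment at E produces rotation L₁/(3EI) + L₂/(3EI) = 3.083/EI.
Slope continuity at E: θ_0 = M_E·3.083/EI, so M_E = 342.1/3.083 = 110.9 kN·m (hogging).
Span DE, ΣM about D with M_E applied at E: R_E^{DE}·5.5 = 343.8 + 110.9, so R_E^{DE} = 82.69 kN and R_D = 185.5 − 82.69 = 102.8 kN.

R_D = 102.8 kN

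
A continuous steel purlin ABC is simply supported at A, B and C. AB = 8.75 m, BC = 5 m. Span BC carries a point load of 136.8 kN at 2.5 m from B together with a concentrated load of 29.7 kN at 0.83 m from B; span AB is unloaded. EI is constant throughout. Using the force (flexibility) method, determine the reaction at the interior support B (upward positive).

R_B = 110 kN

Take M_B as the redundant. Released structure: two simple spans AB and BC with a hinge at B.
Rotations at B on the released spans (each span's end-slope, ×1/EI):
  span BC: point load 136.8 at a = 2.5: Pab(L + b)/(6LEI) = 213.8/EI
  span BC: point load 29.7 at a = 0.83: Pab(L + b)/(6LEI) = 31.42/EI
  relative rotation θ_0 = (0 + 245.2)/EI = 245.2/EI
A unit hogging moment at B produces rotation L₁/(3EI) + L₂/(3EI) = 4.583/EI.
Slope continuity at B: θ_0 = M_B·4.583/EI, so M_B = 245.2/4.583 = 53.49 kN·m (hogging).
Span AB, ΣM about A with M_B applied at B: R_B^{AB}·8.75 = 0 + 53.49, so R_B^{AB} = 6.113 kN and R_A = 0 − 6.113 = -6.113 kN.
Span BC, ΣM about C: R_B^{BC}·5 = 465.8 + 53.49, so R_B^{BC} = 103.9 kN and R_C = 166.5 − 103.9 = 62.63 kN.
R_B = 6.113 + 103.9 = 110 kN.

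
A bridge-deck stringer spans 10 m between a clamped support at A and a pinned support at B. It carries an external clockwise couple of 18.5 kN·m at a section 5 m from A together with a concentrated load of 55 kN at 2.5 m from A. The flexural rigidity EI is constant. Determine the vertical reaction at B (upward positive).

R_B = 6.808 kN

Remove the prop at B; the released (primary) structure is a cantilever built in at A.
Primary-structure tip deflection at B by superposition:
  clockwise couple 18.5 at a = 5: M₀a(2L − a)/(2EI) = 693.8/EI
  point load 55 at a = 2.5: Pa²(3L − a)/(6EI) = 1576/EI
  δ_0 = 2269/EI
Tip deflection under a unit load at B: L³/(3EI) = 333.3/EI.
Compatibility at B: δ_0 − R_B·δ_{BB} = 0, so R_B = 2269/333.3 = 6.808 kN.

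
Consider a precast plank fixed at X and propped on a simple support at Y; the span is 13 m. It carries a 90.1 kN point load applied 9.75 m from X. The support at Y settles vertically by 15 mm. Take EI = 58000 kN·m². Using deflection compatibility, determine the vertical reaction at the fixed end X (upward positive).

R_X = 34.27 kN

Choose R_Y as the redundant. The primary structure is the cantilever fixed at X.
Primary-structure tip deflection at Y by superposition:
  point load 90.1 at a = 9.75: Pa²(3L − a)/(6EI) = 41755/EI
Tip deflection under a unit load at Y: L³/(3EI) = 732.3/EI.
With EI = 58000 kN·m²: δ_0 = 0.71991 m and δ_{YY} = 0.012626 m/kN.
Compatibility — the beam at Y must follow the support down by 0.015 m: δ_0 − R_Y·δ_{YY} = 0.015, so R_Y = (0.71991 − 0.015)/0.012626 = 55.83 kN.
Vertical equilibrium: R_X = ΣP − R_Y = 90.1 − 55.83 = 34.27 kN.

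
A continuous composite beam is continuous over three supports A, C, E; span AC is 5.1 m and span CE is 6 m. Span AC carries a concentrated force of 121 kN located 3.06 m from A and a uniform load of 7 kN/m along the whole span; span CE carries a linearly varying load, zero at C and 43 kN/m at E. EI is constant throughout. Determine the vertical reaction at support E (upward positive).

R_E = 67.05 kN

Release continuity at C by inserting a hinge; the redundant is the internal moment M_C. The primary structure is two simply-supported spans AC and CE.
Rotations at C on the released spans (each span's end-slope, ×1/EI):
  span AC: point load 121 at a = 3.06: Pab(L + a)/(6LEI) = 201.4/EI
  span AC: UDL 7: wL³/(24EI) = 38.69/EI
  span CE: triangular load, peak 43: 7w₀L³/(360EI) = 180.6/EI
  relative rotation θ_0 = (240.1 + 180.6)/EI = 420.7/EI
A unit hogging moment at C produces rotation L₁/(3EI) + L₂/(3EI) = 3.7/EI.
Compatibility: M_C·(L₁+L₂)/(3EI) = θ_0, giving M_C = 113.7 kN·m (hogging).
Span CE, ΣM about E: R_C^{CE}·6 = 258 + 113.7, so R_C^{CE} = 61.95 kN and R_E = 129 − 61.95 = 67.05 kN.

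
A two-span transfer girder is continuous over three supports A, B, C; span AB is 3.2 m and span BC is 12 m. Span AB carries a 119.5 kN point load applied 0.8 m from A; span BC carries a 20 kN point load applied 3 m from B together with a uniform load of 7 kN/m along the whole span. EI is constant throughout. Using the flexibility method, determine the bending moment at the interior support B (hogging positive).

M_B = 140 kN·m

Insert a hinge at B; M_B is the redundant, and each span becomes simply supported.
Rotations at B on the released spans (each span's end-slope, ×1/EI):
  span AB: point load 119.5 at a = 0.8: Pab(L + a)/(6LEI) = 47.8/EI
  span BC: point load 20 at a = 3: Pab(L + b)/(6LEI) = 157.5/EI
  span BC: UDL 7: wL³/(24EI) = 504/EI
  relative rotation θ_0 = (47.8 + 661.5)/EI = 709.3/EI
A unit hogging moment at B produces rotation L₁/(3EI) + L₂/(3EI) = 5.067/EI.
Compatibility: M_B·(L₁+L₂)/(3EI) = θ_0, giving M_B = 140 kN·m (hogging).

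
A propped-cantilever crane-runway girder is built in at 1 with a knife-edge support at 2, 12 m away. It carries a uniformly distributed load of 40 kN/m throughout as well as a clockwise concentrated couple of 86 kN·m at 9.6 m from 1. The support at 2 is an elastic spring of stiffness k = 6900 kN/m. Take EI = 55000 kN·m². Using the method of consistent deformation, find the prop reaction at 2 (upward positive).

R_2 = 187.7 kN

Take the reaction at 2 as the redundant and release it; the primary structure is a cantilever fixed at 1.
Free-end deflection of the primary structure under the applied loading (downward +):
  UDL 40: wL⁴/(8EI) = 103680/EI
  clockwise couple 86 at a = 9.6: M₀a(2L − a)/(2EI) = 5944/EI
  δ_0 = 109624/EI
Flexibility coefficient — unit upward force at 2: δ_{22} = L³/(3EI) = 576/EI.
With EI = 55000 kN·m²: δ_0 = 1.9932 m and δ_{22} = 0.010473 m/kN.
Compatibility — the spring shortens by R_2/k under the reaction it provides: δ_0 − R_2·δ_{22} = R_2/k. With 1/k = 0.000145 m/kN, R_2 = δ_0 / (δ_{22} + 1/k) = 1.9932 / (0.010473 + 0.000145) = 187.7 kN.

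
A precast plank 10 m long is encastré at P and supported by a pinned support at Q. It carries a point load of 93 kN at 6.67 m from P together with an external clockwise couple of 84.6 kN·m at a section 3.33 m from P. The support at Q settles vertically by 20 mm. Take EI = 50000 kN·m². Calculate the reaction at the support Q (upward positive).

R_Q = 52.31 kN

Take the reaction at Q as the redundant and release it; the primary structure is a cantilever fixed at P.
Downward deflection at the released point Q due to the loads:
  point load 93 at a = 6.67: Pa²(3L − a)/(6EI) = 16088/EI
  clockwise couple 84.6 at a = 3.33: M₀a(2L − a)/(2EI) = 2348/EI
  δ_0 = 18436/EI
Flexibility coefficient — unit upward force at Q: δ_{QQ} = L³/(3EI) = 333.3/EI.
With EI = 50000 kN·m²: δ_0 = 0.36872 m and δ_{QQ} = 0.006667 m/kN.
Compatibility — the beam at Q must follow the support down by 0.02 m: δ_0 − R_Q·δ_{QQ} = 0.02, so R_Q = (0.36872 − 0.02)/0.006667 = 52.31 kN.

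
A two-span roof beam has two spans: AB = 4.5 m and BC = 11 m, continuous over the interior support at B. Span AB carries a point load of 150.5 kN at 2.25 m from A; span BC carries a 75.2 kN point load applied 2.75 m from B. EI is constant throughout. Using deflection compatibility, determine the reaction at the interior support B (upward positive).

R_B = 173.4 kN

Take M_B as the redundant. Released structure: two simple spans AB and BC with a hinge at B.
Discontinuity in slope at B on the released structure — sum the simple-span end rotations:
  span AB: point load 150.5 at a = 2.25: Pab(L + a)/(6LEI) = 190.5/EI
  span BC: point load 75.2 at a = 2.75: Pab(L + b)/(6LEI) = 497.6/EI
  relative rotation θ_0 = (190.5 + 497.6)/EI = 688.1/EI
A unit hogging moment at B produces rotation L₁/(3EI) + L₂/(3EI) = 5.167/EI.
Compatibility: M_B·(L₁+L₂)/(3EI) = θ_0, giving M_B = 133.2 kN·m (hogging).
Span AB, ΣM about A with M_B applied at B: R_B^{AB}·4.5 = 338.6 + 133.2, so R_B^{AB} = 104.8 kN and R_A = 150.5 − 104.8 = 45.65 kN.
Span BC, ΣM about C: R_B^{BC}·11 = 620.4 + 133.2, so R_B^{BC} = 68.51 kN and R_C = 75.2 − 68.51 = 6.693 kN.
R_B = 104.8 + 68.51 = 173.4 kN.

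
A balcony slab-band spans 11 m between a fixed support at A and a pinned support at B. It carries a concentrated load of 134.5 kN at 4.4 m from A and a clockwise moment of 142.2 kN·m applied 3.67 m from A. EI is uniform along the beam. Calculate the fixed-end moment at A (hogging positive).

M_A = 307.7 kN·m

Choose R_B as the redundant. The primary structure is the cantilever fixed at A.
Primary-structure tip deflection at B by superposition:
  point load 134.5 at a = 4.4: Pa²(3L − a)/(6EI) = 12412/EI
  clockwise couple 142.2 at a = 3.67: M₀a(2L − a)/(2EI) = 4783/EI
  δ_0 = 17195/EI
Tip deflection under a unit load at B: L³/(3EI) = 443.7/EI.
Compatibility at B: δ_0 − R_B·δ_{BB} = 0, so R_B = 17195/443.7 = 38.76 kN.
Moment equilibrium about A: M_A = Σ(load moments about A) − R_B·L = 734 − 38.76×11 = 307.7 kN·m.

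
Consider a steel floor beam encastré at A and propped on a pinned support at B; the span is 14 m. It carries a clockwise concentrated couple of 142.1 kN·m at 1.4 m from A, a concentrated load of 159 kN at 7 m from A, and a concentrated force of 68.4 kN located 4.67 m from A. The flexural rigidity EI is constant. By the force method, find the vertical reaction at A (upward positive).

R_A = 164.7 kN

Choose R_B as the redundant. The primary structure is the cantilever fixed at A.
Free-end deflection of the primary structure under the applied loading (downward +):
  clockwise couple 142.1 at a = 1.4: M₀a(2L − a)/(2EI) = 2646/EI
  point load 159 at a = 7: Pa²(3L − a)/(6EI) = 45448/EI
  point load 68.4 at a = 4.67: Pa²(3L − a)/(6EI) = 9281/EI
  δ_0 = 57374/EI
Flexibility coefficient — unit upward force at B: δ_{BB} = L³/(3EI) = 914.7/EI.
Compatibility at B: δ_0 − R_B·δ_{BB} = 0, so R_B = 57374/914.7 = 62.73 kN.
Vertical equilibrium: R_A = ΣP − R_B = 227.4 − 62.73 = 164.7 kN.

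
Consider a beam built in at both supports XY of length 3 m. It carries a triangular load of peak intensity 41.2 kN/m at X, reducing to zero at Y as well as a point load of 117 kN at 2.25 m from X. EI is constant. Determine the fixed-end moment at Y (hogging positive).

M_Y = 61.72 kN·m

Take the two fixed-end moments M_X, M_Y as redundants; the released structure is the simple span XY.
On the primary (simply-supported) span, the end slopes from the loading are:
  at X: triangular load, peak 41.2: w₀L³/(45EI) = 24.72/EI
  at Y: triangular load, peak 41.2: 7w₀L³/(360EI) = 21.63/EI
  at X: point load 117 at a = 2.25: Pab(L + b)/(6LEI) = 41.13/EI
  at Y: point load 117 at a = 2.25: Pab(L + a)/(6LEI) = 57.59/EI
  θ_X0 = 65.85/EI,  θ_Y0 = 79.22/EI
Flexibility coefficients: a unit moment at one end gives L/(3EI) there and L/(6EI) at the far end, so f₁₁ = f₂₂ = 1/EI and f₁₂ = f₂₁ = 0.5/EI.
Compatibility — zero rotation at each built-in end:
  1 M_X + 0.5 M_Y = 65.85
  0.5 M_X + 1 M_Y = 79.22
Solving the pair gives M_X = 34.99 kN·m and M_Y = 61.72 kN·m (hogging).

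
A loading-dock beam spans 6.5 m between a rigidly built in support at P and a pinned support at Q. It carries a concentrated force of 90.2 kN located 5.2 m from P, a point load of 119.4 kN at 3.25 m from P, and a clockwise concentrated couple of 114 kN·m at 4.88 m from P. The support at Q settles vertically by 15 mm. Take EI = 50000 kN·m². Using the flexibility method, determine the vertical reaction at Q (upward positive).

R_Q = 117.3 kN

Choose R_Q as the redundant. The primary structure is the cantilever fixed at P.
Deflection at Q on the released cantilever, summing each load's contribution:
  point load 90.2 at a = 5.2: Pa²(3L − a)/(6EI) = 5813/EI
  point load 119.4 at a = 3.25: Pa²(3L − a)/(6EI) = 3416/EI
  clockwise couple 114 at a = 4.88: M₀a(2L − a)/(2EI) = 2259/EI
  δ_0 = 11487/EI
Tip deflection under a unit load at Q: L³/(3EI) = 91.54/EI.
With EI = 50000 kN·m²: δ_0 = 0.22975 m and δ_{QQ} = 0.001831 m/kN.
Compatibility — the beam at Q must follow the support down by 0.015 m: δ_0 − R_Q·δ_{QQ} = 0.015, so R_Q = (0.22975 − 0.015)/0.001831 = 117.3 kN.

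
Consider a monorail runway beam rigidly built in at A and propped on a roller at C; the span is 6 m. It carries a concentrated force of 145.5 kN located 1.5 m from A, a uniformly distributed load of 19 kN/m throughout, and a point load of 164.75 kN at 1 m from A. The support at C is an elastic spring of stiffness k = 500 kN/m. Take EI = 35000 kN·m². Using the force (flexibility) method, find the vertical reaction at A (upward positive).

R_A = 392.9 kN

Take the reaction at C as the redundant and release it; the primary structure is a cantilever fixed at A.
Free-end deflection of the primary structure under the applied loading (downward +):
  point load 145.5 at a = 1.5: Pa²(3L − a)/(6EI) = 900.3/EI
  UDL 19: wL⁴/(8EI) = 3078/EI
  point load 164.75 at a = 1: Pa²(3L − a)/(6EI) = 466.8/EI
  δ_0 = 4445/EI
Flexibility coefficient — unit upward force at C: δ_{CC} = L³/(3EI) = 72/EI.
With EI = 35000 kN·m²: δ_0 = 0.127 m and δ_{CC} = 0.002057 m/kN.
Compatibility — the spring shortens by R_C/k under the reaction it provides: δ_0 − R_C·δ_{CC} = R_C/k. With 1/k = 0.002 m/kN, R_C = δ_0 / (δ_{CC} + 1/k) = 0.127 / (0.002057 + 0.002) = 31.3 kN.
Vertical equilibrium: R_A = ΣP − R_C = 424.2 − 31.3 = 392.9 kN.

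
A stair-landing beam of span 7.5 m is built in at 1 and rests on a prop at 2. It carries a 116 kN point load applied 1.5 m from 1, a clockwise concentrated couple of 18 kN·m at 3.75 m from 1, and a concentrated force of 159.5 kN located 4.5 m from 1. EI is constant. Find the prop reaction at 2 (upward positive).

Release the roller at 2. Primary structure: cantilever fixed at 1.
Free-end deflection of the primary structure under the applied loading (downward +):
  point load 116 at a = 1.5: Pa²(3L − a)/(6EI) = 913.5/EI
  clockwise couple 18 at a = 3.75: M₀a(2L − a)/(2EI) = 379.7/EI
  point load 159.5 at a = 4.5: Pa²(3L − a)/(6EI) = 9690/EI
  δ_0 = 10983/EI
Tip deflection under a unit load at 2: L³/(3EI) = 140.6/EI.
Compatibility at 2: δ_0 − R_2·δ_{22} = 0, so R_2 = 10983/140.6 = 78.1 kN.

R_2 = 78.1 kN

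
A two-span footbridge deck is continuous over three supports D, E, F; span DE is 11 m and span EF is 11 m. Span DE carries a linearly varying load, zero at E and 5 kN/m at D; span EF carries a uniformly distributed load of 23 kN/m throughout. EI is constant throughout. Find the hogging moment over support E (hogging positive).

Take M_E as the redundant. Released structure: two simple spans DE and EF with a hinge at E.
Discontinuity in slope at E on the released structure — sum the simple-span end rotations:
  span DE: triangular load, peak 5: 7w₀L³/(360EI) = 129.4/EI
  span EF: UDL 23: wL³/(24EI) = 1276/EI
  relative rotation θ_0 = (129.4 + 1276)/EI = 1405/EI
A unit hogging moment at E produces rotation L₁/(3EI) + L₂/(3EI) = 7.333/EI.
Compatibility: M_E·(L₁+L₂)/(3EI) = θ_0, giving M_E = 191.6 kN·m (hogging).

M_E = 191.6 kN·m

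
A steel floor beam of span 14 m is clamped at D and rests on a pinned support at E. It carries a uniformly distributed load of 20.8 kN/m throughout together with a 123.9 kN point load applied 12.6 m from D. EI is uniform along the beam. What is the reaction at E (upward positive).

Take the reaction at E as the redundant and release it; the primary structure is a cantilever fixed at D.
Deflection at E on the released cantilever, summing each load's contribution:
  UDL 20.8: wL⁴/(8EI) = 99882/EI
  point load 123.9 at a = 12.6: Pa²(3L − a)/(6EI) = 96385/EI
  δ_0 = 196266/EI
Flexibility coefficient — unit upward force at E: δ_{EE} = L³/(3EI) = 914.7/EI.
The prop prevents deflection at E: R_E = δ_0/δ_{EE} = 196266/914.7 = 214.6 kN.

R_E = 214.6 kN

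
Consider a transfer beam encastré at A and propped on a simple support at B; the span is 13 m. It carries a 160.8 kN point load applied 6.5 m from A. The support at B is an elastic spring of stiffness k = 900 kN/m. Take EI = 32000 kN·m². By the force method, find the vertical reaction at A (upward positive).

Take the reaction at B as the redundant and release it; the primary structure is a cantilever fixed at A.
Free-end deflection of the primary structure under the applied loading (downward +):
  point load 160.8 at a = 6.5: Pa²(3L − a)/(6EI) = 36800/EI
Tip deflection under a unit load at B: L³/(3EI) = 732.3/EI.
With EI = 32000 kN·m²: δ_0 = 1.15 m and δ_{BB} = 0.022885 m/kN.
Compatibility — the spring shortens by R_B/k under the reaction it provides: δ_0 − R_B·δ_{BB} = R_B/k. With 1/k = 0.001111 m/kN, R_B = δ_0 / (δ_{BB} + 1/k) = 1.15 / (0.022885 + 0.001111) = 47.92 kN.
Vertical equilibrium: R_A = ΣP − R_B = 160.8 − 47.92 = 112.9 kN.

R_A = 112.9 kN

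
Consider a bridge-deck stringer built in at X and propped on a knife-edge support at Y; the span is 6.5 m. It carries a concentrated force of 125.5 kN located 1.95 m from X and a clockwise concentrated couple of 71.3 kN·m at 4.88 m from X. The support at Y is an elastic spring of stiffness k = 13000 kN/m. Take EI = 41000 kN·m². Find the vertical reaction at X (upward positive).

R_X = 95.84 kN

Take the reaction at Y as the redundant and release it; the primary structure is a cantilever fixed at X.
Deflection at Y on the released cantilever, summing each load's contribution:
  point load 125.5 at a = 1.95: Pa²(3L − a)/(6EI) = 1396/EI
  clockwise couple 71.3 at a = 4.88: M₀a(2L − a)/(2EI) = 1413/EI
  δ_0 = 2809/EI
Tip deflection under a unit load at Y: L³/(3EI) = 91.54/EI.
With EI = 41000 kN·m²: δ_0 = 0.0685 m and δ_{YY} = 0.002233 m/kN.
Compatibility — the spring shortens by R_Y/k under the reaction it provides: δ_0 − R_Y·δ_{YY} = R_Y/k. With 1/k = 0.000077 m/kN, R_Y = δ_0 / (δ_{YY} + 1/k) = 0.0685 / (0.002233 + 0.000077) = 29.66 kN.
Vertical equilibrium: R_X = ΣP − R_Y = 125.5 − 29.66 = 95.84 kN.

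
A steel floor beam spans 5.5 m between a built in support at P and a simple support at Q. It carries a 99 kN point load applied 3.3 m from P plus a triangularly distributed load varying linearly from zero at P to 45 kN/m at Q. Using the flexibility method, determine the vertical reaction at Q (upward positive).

Release the roller at Q. Primary structure: cantilever fixed at P.
Primary-structure tip deflection at Q by superposition:
  point load 99 at a = 3.3: Pa²(3L − a)/(6EI) = 2372/EI
  triangular load, peak 45 at the free end: 11w₀L⁴/(120EI) = 3775/EI
  δ_0 = 6146/EI
Tip deflection under a unit load at Q: L³/(3EI) = 55.46/EI.
Compatibility at Q: δ_0 − R_Q·δ_{QQ} = 0, so R_Q = 6146/55.46 = 110.8 kN.

R_Q = 110.8 kN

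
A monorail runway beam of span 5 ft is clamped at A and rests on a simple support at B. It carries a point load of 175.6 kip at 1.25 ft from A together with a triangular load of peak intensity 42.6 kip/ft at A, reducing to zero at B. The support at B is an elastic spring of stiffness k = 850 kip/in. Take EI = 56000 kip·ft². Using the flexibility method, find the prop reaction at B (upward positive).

R_B = 32.15 kip

Take the reaction at B as the redundant and release it; the primary structure is a cantilever fixed at A.
Downward deflection at the released point B due to the loads:
  point load 175.6 at a = 1.25: Pa²(3L − a)/(6EI) = 628.8/EI
  triangular load, peak 42.6 at the fixed end: w₀L⁴/(30EI) = 887.5/EI
  δ_0 = 1516/EI
Tip deflection under a unit load at B: L³/(3EI) = 41.67/EI.
With EI = 56000 kip·ft²: δ_0 = 0.027076 ft and δ_{BB} = 0.000744 ft/kip.
Compatibility — the spring shortens by R_B/k under the reaction it provides: δ_0 − R_B·δ_{BB} = R_B/k. With 1/k = 1/(850×12) ft/kip = 0.000098 ft/kip, R_B = δ_0 / (δ_{BB} + 1/k) = 0.027076 / (0.000744 + 0.000098) = 32.15 kip.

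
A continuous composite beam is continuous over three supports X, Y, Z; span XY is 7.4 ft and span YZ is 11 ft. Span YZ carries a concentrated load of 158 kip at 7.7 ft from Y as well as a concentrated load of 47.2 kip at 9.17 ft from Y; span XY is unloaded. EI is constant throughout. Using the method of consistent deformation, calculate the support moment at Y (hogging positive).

Release continuity at Y by inserting a hinge; the redundant is the internal moment M_Y. The primary structure is two simply-supported spans XY and YZ.
Rotations at Y on the released spans (each span's end-slope, ×1/EI):
  span YZ: point load 158 at a = 7.7: Pab(L + b)/(6LEI) = 869.9/EI
  span YZ: point load 47.2 at a = 9.17: Pab(L + b)/(6LEI) = 154/EI
  relative rotation θ_0 = (0 + 1024)/EI = 1024/EI
A unit hogging moment at Y produces rotation L₁/(3EI) + L₂/(3EI) = 6.133/EI.
Compatibility: M_Y·(L₁+L₂)/(3EI) = θ_0, giving M_Y = 166.9 kip·ft (hogging).

M_Y = 166.9 kip·ft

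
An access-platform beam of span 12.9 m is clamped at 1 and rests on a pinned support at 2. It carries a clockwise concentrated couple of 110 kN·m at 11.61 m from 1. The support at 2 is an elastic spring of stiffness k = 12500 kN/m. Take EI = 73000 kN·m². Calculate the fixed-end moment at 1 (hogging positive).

M_1 = -52.03 kN·m

Take the reaction at 2 as the redundant and release it; the primary structure is a cantilever fixed at 1.
Downward deflection at the released point 2 due to the loads:
  clockwise couple 110 at a = 11.61: M₀a(2L − a)/(2EI) = 9061/EI
Tip deflection under a unit load at 2: L³/(3EI) = 715.6/EI.
With EI = 73000 kN·m²: δ_0 = 0.12412 m and δ_{22} = 0.009802 m/kN.
Compatibility — the spring shortens by R_2/k under the reaction it provides: δ_0 − R_2·δ_{22} = R_2/k. With 1/k = 0.00008 m/kN, R_2 = δ_0 / (δ_{22} + 1/k) = 0.12412 / (0.009802 + 0.00008) = 12.56 kN.
Moment equilibrium about 1: M_1 = Σ(load moments about 1) − R_2·L = 110 − 12.56×12.9 = -52.03 kN·m.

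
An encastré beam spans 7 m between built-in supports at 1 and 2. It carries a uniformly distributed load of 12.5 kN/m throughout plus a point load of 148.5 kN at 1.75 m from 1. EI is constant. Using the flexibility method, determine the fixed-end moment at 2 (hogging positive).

Take the two fixed-end moments M_1, M_2 as redundants; the released structure is the simple span 12.
On the primary (simply-supported) span, the end slopes from the loading are:
  at 1: UDL 12.5: wL³/(24EI) = 178.6/EI
  at 2: UDL 12.5: wL³/(24EI) = 178.6/EI
  at 1: point load 148.5 at a = 1.75: Pab(L + b)/(6LEI) = 397.9/EI
  at 2: point load 148.5 at a = 1.75: Pab(L + a)/(6LEI) = 284.2/EI
  θ_10 = 576.6/EI,  θ_20 = 462.9/EI
Flexibility coefficients: a unit moment at one end gives L/(3EI) there and L/(6EI) at the far end, so f₁₁ = f₂₂ = 2.333/EI and f₁₂ = f₂₁ = 1.167/EI.
Compatibility — zero rotation at each built-in end:
  2.333 M_1 + 1.167 M_2 = 576.6
  1.167 M_1 + 2.333 M_2 = 462.9
Solving the pair gives M_1 = 197.2 kN·m and M_2 = 99.77 kN·m (hogging).

M_2 = 99.77 kN·m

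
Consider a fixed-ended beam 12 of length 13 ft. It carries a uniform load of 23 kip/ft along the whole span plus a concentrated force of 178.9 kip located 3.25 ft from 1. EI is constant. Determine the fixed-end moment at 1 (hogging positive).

M_1 = 651 kip·ft

Release both end moments; the primary structure is a simply-supported span 12 with redundants M_1 and M_2.
On the primary (simply-supported) span, the end slopes from the loading are:
  at 1: UDL 23: wL³/(24EI) = 2105/EI
  at 2: UDL 23: wL³/(24EI) = 2105/EI
  at 1: point load 178.9 at a = 3.25: Pab(L + b)/(6LEI) = 1653/EI
  at 2: point load 178.9 at a = 3.25: Pab(L + a)/(6LEI) = 1181/EI
  θ_10 = 3759/EI,  θ_20 = 3286/EI
Flexibility coefficients: a unit moment at one end gives L/(3EI) there and L/(6EI) at the far end, so f₁₁ = f₂₂ = 4.333/EI and f₁₂ = f₂₁ = 2.167/EI.
Compatibility — zero rotation at each built-in end:
  4.333 M_1 + 2.167 M_2 = 3759
  2.167 M_1 + 4.333 M_2 = 3286
Solving the pair gives M_1 = 651 kip·ft and M_2 = 432.9 kip·ft (hogging).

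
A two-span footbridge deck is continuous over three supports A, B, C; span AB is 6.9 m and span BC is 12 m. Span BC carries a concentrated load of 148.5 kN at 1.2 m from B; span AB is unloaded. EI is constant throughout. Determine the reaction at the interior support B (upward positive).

R_B = 155.7 kN

Insert a hinge at B; M_B is the redundant, and each span becomes simply supported.
End slopes at the hinge B, treating each span as simply supported:
  span BC: point load 148.5 at a = 1.2: Pab(L + b)/(6LEI) = 609.4/EI
  relative rotation θ_0 = (0 + 609.4)/EI = 609.4/EI
A unit hogging moment at B produces rotation L₁/(3EI) + L₂/(3EI) = 6.3/EI.
Slope continuity at B: θ_0 = M_B·6.3/EI, so M_B = 609.4/6.3 = 96.74 kN·m (hogging).
Span AB, ΣM about A with M_B applied at B: R_B^{AB}·6.9 = 0 + 96.74, so R_B^{AB} = 14.02 kN and R_A = 0 − 14.02 = -14.02 kN.
Span BC, ΣM about C: R_B^{BC}·12 = 1604 + 96.74, so R_B^{BC} = 141.7 kN and R_C = 148.5 − 141.7 = 6.789 kN.
R_B = 14.02 + 141.7 = 155.7 kN.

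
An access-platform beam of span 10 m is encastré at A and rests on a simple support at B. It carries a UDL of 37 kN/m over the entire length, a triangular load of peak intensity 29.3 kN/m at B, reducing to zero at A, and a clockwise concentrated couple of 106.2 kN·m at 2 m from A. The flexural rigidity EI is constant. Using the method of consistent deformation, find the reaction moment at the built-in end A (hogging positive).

M_A = 682.3 kN·m

Choose R_B as the redundant. The primary structure is the cantilever fixed at A.
Downward deflection at the released point B due to the loads:
  UDL 37: wL⁴/(8EI) = 46250/EI
  triangular load, peak 29.3 at the free end: 11w₀L⁴/(120EI) = 26858/EI
  clockwise couple 106.2 at a = 2: M₀a(2L − a)/(2EI) = 1912/EI
  δ_0 = 75020/EI
Flexibility coefficient — unit upward force at B: δ_{BB} = L³/(3EI) = 333.3/EI.
The prop prevents deflection at B: R_B = δ_0/δ_{BB} = 75020/333.3 = 225.1 kN.
Moment equilibrium about A: M_A = Σ(load moments about A) − R_B·L = 2933 − 225.1×10 = 682.3 kN·m.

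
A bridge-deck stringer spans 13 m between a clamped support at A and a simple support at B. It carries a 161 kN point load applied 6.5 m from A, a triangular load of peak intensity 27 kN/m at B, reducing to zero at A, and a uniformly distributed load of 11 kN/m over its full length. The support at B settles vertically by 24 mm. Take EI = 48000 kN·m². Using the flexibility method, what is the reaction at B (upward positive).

Release the roller at B. Primary structure: cantilever fixed at A.
Downward deflection at the released point B due to the loads:
  point load 161 at a = 6.5: Pa²(3L − a)/(6EI) = 36846/EI
  triangular load, peak 27 at the free end: 11w₀L⁴/(120EI) = 70688/EI
  UDL 11: wL⁴/(8EI) = 39271/EI
  δ_0 = 146805/EI
Flexibility coefficient — unit upward force at B: δ_{BB} = L³/(3EI) = 732.3/EI.
With EI = 48000 kN·m²: δ_0 = 3.0584 m and δ_{BB} = 0.015257 m/kN.
Compatibility — the beam at B must follow the support down by 0.024 m: δ_0 − R_B·δ_{BB} = 0.024, so R_B = (3.0584 − 0.024)/0.015257 = 198.9 kN.

R_B = 198.9 kN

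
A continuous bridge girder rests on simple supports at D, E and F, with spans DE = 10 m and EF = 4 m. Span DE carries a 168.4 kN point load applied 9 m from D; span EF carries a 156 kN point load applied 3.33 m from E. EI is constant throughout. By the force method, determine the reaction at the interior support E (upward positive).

R_E = 218.8 kN

Release continuity at E by inserting a hinge; the redundant is the internal moment M_E. The primary structure is two simply-supported spans DE and EF.
End slopes at the hinge E, treating each span as simply supported:
  span DE: point load 168.4 at a = 9: Pab(L + a)/(6LEI) = 479.9/EI
  span EF: point load 156 at a = 3.33: Pab(L + b)/(6LEI) = 67.73/EI
  relative rotation θ_0 = (479.9 + 67.73)/EI = 547.7/EI
A unit hogging moment at E produces rotation L₁/(3EI) + L₂/(3EI) = 4.667/EI.
Slope continuity at E: θ_0 = M_E·4.667/EI, so M_E = 547.7/4.667 = 117.4 kN·m (hogging).
Span DE, ΣM about D with M_E applied at E: R_E^{DE}·10 = 1516 + 117.4, so R_E^{DE} = 163.3 kN and R_D = 168.4 − 163.3 = 5.104 kN.
Span EF, ΣM about F: R_E^{EF}·4 = 104.5 + 117.4, so R_E^{EF} = 55.47 kN and R_F = 156 − 55.47 = 100.5 kN.
R_E = 163.3 + 55.47 = 218.8 kN.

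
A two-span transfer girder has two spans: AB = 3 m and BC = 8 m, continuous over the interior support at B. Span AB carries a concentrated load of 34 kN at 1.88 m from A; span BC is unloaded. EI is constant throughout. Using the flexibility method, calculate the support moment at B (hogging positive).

Take M_B as the redundant. Released structure: two simple spans AB and BC with a hinge at B.
Discontinuity in slope at B on the released structure — sum the simple-span end rotations:
  span AB: point load 34 at a = 1.88: Pab(L + a)/(6LEI) = 19.41/EI
  relative rotation θ_0 = (19.41 + 0)/EI = 19.41/EI
A unit hogging moment at B produces rotation L₁/(3EI) + L₂/(3EI) = 3.667/EI.
Slope continuity at B: θ_0 = M_B·3.667/EI, so M_B = 19.41/3.667 = 5.293 kN·m (hogging).

M_B = 5.293 kN·m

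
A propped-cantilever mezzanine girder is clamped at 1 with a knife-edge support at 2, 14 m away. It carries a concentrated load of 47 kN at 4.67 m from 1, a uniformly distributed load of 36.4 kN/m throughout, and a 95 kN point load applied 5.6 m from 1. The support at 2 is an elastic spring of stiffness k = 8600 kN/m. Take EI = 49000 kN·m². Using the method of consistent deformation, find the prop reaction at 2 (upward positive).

Release the roller at 2. Primary structure: cantilever fixed at 1.
Primary-structure tip deflection at 2 by superposition:
  point load 47 at a = 4.67: Pa²(3L − a)/(6EI) = 6377/EI
  UDL 36.4: wL⁴/(8EI) = 174793/EI
  point load 95 at a = 5.6: Pa²(3L − a)/(6EI) = 18074/EI
  δ_0 = 199244/EI
Tip deflection under a unit load at 2: L³/(3EI) = 914.7/EI.
With EI = 49000 kN·m²: δ_0 = 4.0662 m and δ_{22} = 0.018667 m/kN.
Compatibility — the spring shortens by R_2/k under the reaction it provides: δ_0 − R_2·δ_{22} = R_2/k. With 1/k = 0.000116 m/kN, R_2 = δ_0 / (δ_{22} + 1/k) = 4.0662 / (0.018667 + 0.000116) = 216.5 kN.

R_2 = 216.5 kN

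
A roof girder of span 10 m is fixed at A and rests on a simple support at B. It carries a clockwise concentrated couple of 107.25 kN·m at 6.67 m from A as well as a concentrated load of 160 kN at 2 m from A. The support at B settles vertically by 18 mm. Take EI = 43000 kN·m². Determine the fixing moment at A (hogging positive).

Choose R_B as the redundant. The primary structure is the cantilever fixed at A.
Deflection at B on the released cantilever, summing each load's contribution:
  clockwise couple 107.25 at a = 6.67: M₀a(2L − a)/(2EI) = 4768/EI
  point load 160 at a = 2: Pa²(3L − a)/(6EI) = 2987/EI
  δ_0 = 7755/EI
Tip deflection under a unit load at B: L³/(3EI) = 333.3/EI.
With EI = 43000 kN·m²: δ_0 = 0.18034 m and δ_{BB} = 0.007752 m/kN.
Compatibility — the beam at B must follow the support down by 0.018 m: δ_0 − R_B·δ_{BB} = 0.018, so R_B = (0.18034 − 0.018)/0.007752 = 20.94 kN.
Moment equilibrium about A: M_A = Σ(load moments about A) − R_B·L = 427.2 − 20.94×10 = 217.8 kN·m.

M_A = 217.8 kN·m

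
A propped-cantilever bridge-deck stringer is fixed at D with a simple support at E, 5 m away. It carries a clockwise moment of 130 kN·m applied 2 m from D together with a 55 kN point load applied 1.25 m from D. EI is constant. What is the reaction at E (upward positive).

Remove the prop at E; the released (primary) structure is a cantilever built in at D.
Free-end deflection of the primary structure under the applied loading (downward +):
  clockwise couple 130 at a = 2: M₀a(2L − a)/(2EI) = 1040/EI
  point load 55 at a = 1.25: Pa²(3L − a)/(6EI) = 196.9/EI
  δ_0 = 1237/EI
Flexibility coefficient — unit upward force at E: δ_{EE} = L³/(3EI) = 41.67/EI.
Compatibility at E: δ_0 − R_E·δ_{EE} = 0, so R_E = 1237/41.67 = 29.69 kN.

R_E = 29.69 kN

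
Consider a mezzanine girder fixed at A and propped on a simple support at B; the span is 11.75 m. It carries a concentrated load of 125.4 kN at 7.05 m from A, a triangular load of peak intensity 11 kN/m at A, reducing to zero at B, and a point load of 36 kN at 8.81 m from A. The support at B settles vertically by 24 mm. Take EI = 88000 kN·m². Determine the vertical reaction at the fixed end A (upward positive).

Release the roller at B. Primary structure: cantilever fixed at A.
Free-end deflection of the primary structure under the applied loading (downward +):
  point load 125.4 at a = 7.05: Pa²(3L − a)/(6EI) = 29294/EI
  triangular load, peak 11 at the fixed end: w₀L⁴/(30EI) = 6989/EI
  point load 36 at a = 8.81: Pa²(3L − a)/(6EI) = 12313/EI
  δ_0 = 48596/EI
Flexibility coefficient — unit upward force at B: δ_{BB} = L³/(3EI) = 540.7/EI.
With EI = 88000 kN·m²: δ_0 = 0.55223 m and δ_{BB} = 0.006145 m/kN.
Compatibility — the beam at B must follow the support down by 0.024 m: δ_0 − R_B·δ_{BB} = 0.024, so R_B = (0.55223 − 0.024)/0.006145 = 85.96 kN.
Vertical equilibrium: R_A = ΣP − R_B = 226 − 85.96 = 140.1 kN.

R_A = 140.1 kN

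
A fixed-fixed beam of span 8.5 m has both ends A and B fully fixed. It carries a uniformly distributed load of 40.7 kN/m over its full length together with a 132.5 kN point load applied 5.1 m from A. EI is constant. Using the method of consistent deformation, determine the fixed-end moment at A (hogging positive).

Take the two fixed-end moments M_A, M_B as redundants; the released structure is the simple span AB.
End rotations of the released simple span under the applied load (×1/EI):
  at A: UDL 40.7: wL³/(24EI) = 1041/EI
  at B: UDL 40.7: wL³/(24EI) = 1041/EI
  at A: point load 132.5 at a = 5.1: Pab(L + b)/(6LEI) = 536.1/EI
  at B: point load 132.5 at a = 5.1: Pab(L + a)/(6LEI) = 612.7/EI
  θ_A0 = 1578/EI,  θ_B0 = 1654/EI
Flexibility coefficients: a unit moment at one end gives L/(3EI) there and L/(6EI) at the far end, so f₁₁ = f₂₂ = 2.833/EI and f₁₂ = f₂₁ = 1.417/EI.
Compatibility — zero rotation at each built-in end:
  2.833 M_A + 1.417 M_B = 1578
  1.417 M_A + 2.833 M_B = 1654
Solving the pair gives M_A = 353.2 kN·m and M_B = 407.2 kN·m (hogging).

M_A = 353.2 kN·m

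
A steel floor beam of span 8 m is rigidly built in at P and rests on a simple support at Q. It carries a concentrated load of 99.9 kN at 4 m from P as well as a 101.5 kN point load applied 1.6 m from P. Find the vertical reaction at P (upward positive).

R_P = 164.5 kN

Take the reaction at Q as the redundant and release it; the primary structure is a cantilever fixed at P.
Deflection at Q on the released cantilever, summing each load's contribution:
  point load 99.9 at a = 4: Pa²(3L − a)/(6EI) = 5328/EI
  point load 101.5 at a = 1.6: Pa²(3L − a)/(6EI) = 970.1/EI
  δ_0 = 6298/EI
Flexibility coefficient — unit upward force at Q: δ_{QQ} = L³/(3EI) = 170.7/EI.
The prop prevents deflection at Q: R_Q = δ_0/δ_{QQ} = 6298/170.7 = 36.9 kN.
Vertical equilibrium: R_P = ΣP − R_Q = 201.4 − 36.9 = 164.5 kN.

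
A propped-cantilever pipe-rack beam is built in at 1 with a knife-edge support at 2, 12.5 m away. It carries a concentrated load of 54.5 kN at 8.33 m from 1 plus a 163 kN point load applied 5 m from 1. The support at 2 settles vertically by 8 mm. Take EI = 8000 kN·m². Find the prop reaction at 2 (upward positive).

Remove the prop at 2; the released (primary) structure is a cantilever built in at 1.
Free-end deflection of the primary structure under the applied loading (downward +):
  point load 54.5 at a = 8.33: Pa²(3L − a)/(6EI) = 18385/EI
  point load 163 at a = 5: Pa²(3L − a)/(6EI) = 22073/EI
  δ_0 = 40458/EI
Flexibility coefficient — unit upward force at 2: δ_{22} = L³/(3EI) = 651/EI.
With EI = 8000 kN·m²: δ_0 = 5.0573 m and δ_{22} = 0.08138 m/kN.
Compatibility — the beam at 2 must follow the support down by 0.008 m: δ_0 − R_2·δ_{22} = 0.008, so R_2 = (5.0573 − 0.008)/0.08138 = 62.05 kN.

R_2 = 62.05 kN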